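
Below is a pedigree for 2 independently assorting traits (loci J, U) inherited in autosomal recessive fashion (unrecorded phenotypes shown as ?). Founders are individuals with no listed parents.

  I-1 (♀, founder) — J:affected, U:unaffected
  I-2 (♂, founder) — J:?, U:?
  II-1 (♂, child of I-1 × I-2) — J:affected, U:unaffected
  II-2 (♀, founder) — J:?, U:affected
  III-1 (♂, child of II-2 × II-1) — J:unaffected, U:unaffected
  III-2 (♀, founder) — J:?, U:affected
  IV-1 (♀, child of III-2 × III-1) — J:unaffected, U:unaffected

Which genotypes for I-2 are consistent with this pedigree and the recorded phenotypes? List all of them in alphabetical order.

I-2 ∈ {Jj UU, Jj Uu, Jj uu, jj UU, jj Uu, jj uu}

J/I-1 aff ·: jj
J/I-2 ? ·: Jj|jj
J/II-1 aff I-1×I-2: jj
J/II-2 ? ·: JJ|Jj
J/III-1 un II-2×II-1: Jj
J/III-2 ? ·: JJ|Jj|jj
J/IV-1 un III-2×III-1: JJ|Jj
⇒ J over [I-1,I-2,II-1,II-2,III-1,III-2,IV-1]: 20 consistent
U/I-1 un ·: UU|Uu
U/I-2 ? ·: UU|Uu|uu
U/II-1 un I-1×I-2: UU|Uu
U/II-2 aff ·: uu
U/III-1 un II-2×II-1: Uu
U/III-2 aff ·: uu
U/IV-1 un III-2×III-1: Uu
⇒ U over [I-1,I-2,II-1,II-2,III-1,III-2,IV-1]: 9 consistent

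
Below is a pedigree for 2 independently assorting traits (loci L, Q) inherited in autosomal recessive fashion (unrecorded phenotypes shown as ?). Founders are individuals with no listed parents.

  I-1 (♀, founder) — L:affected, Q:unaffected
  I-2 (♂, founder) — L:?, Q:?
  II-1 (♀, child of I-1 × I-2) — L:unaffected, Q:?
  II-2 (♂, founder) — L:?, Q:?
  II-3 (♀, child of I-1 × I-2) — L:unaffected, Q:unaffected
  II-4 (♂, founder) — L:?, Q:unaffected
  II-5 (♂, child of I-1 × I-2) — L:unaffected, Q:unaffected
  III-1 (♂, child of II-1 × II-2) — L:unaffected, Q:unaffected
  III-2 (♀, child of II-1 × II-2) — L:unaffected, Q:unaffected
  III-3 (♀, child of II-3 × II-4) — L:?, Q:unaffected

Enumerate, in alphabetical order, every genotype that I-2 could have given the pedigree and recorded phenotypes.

L/I-1 aff ·: ll
L/I-2 ? ·: LL|Ll
L/II-1 un I-1×I-2: Ll
L/II-2 ? ·: LL|Ll|ll
L/II-3 un I-1×I-2: Ll
L/II-4 ? ·: LL|Ll|ll
L/II-5 un I-1×I-2: Ll
L/III-1 un II-1×II-2: LL|Ll
L/III-2 un II-1×II-2: LL|Ll
L/III-3 ? II-3×II-4: LL|Ll|ll
⇒ L over [I-1,I-2,II-1,II-2,II-3,II-4,II-5,III-1,III-2,III-3]: 126 consistent
Q/I-1 un ·: QQ|Qq
Q/I-2 ? ·: QQ|Qq|qq
Q/II-1 ? I-1×I-2: QQ|Qq|qq
Q/II-2 ? ·: QQ|Qq|qq
Q/II-3 un I-1×I-2: QQ|Qq
Q/II-4 un ·: QQ|Qq
Q/II-5 un I-1×I-2: QQ|Qq
Q/III-1 un II-1×II-2: QQ|Qq
Q/III-2 un II-1×II-2: QQ|Qq
Q/III-3 un II-3×II-4: QQ|Qq
⇒ Q over [I-1,I-2,II-1,II-2,II-3,II-4,II-5,III-1,III-2,III-3]: 756 consistent

I-2 ∈ {LL QQ, LL Qq, LL qq, Ll QQ, Ll Qq, Ll qq}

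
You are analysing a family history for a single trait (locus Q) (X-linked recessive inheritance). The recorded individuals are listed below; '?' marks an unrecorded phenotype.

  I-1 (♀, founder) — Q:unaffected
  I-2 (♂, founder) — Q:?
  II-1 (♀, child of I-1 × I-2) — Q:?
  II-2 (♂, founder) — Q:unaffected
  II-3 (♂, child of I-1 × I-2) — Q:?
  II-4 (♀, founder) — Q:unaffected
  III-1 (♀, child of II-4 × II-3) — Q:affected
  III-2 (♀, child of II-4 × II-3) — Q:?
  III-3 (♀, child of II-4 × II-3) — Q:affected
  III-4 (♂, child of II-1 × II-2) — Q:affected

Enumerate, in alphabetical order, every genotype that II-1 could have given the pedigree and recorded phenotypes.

II-1 ∈ {X^QX^q, X^qX^q}

Q/I-1 un ·: X^QX^q
Q/I-2 ? ·: X^QY|X^qY
Q/II-1 ? I-1×I-2: X^QX^q|X^qX^q
Q/II-2 un ·: X^QY
Q/II-3 ? I-1×I-2: X^qY
Q/II-4 un ·: X^QX^q
Q/III-1 aff II-4×II-3: X^qX^q
Q/III-2 ? II-4×II-3: X^QX^q|X^qX^q
Q/III-3 aff II-4×II-3: X^qX^q
Q/III-4 aff II-1×II-2: X^qY
⇒ Q over [I-1,I-2,II-1,II-2,II-3,II-4,III-1,III-2,III-3,III-4]: 6 consistent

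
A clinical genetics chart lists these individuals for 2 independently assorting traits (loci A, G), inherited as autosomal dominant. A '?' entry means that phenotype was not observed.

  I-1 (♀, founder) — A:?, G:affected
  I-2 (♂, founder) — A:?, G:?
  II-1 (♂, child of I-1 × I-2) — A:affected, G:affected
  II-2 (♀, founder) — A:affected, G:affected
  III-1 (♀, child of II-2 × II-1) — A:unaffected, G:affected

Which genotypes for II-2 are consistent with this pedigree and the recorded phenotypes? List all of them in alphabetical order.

A/I-1 ? ·: aa|Aa|AA
A/I-2 ? ·: aa|Aa|AA
A/II-1 aff I-1×I-2: Aa
A/II-2 aff ·: Aa
A/III-1 un II-2×II-1: aa
⇒ A over [I-1,I-2,II-1,II-2,III-1]: 7 consistent
G/I-1 aff ·: Gg|GG
G/I-2 ? ·: gg|Gg|GG
G/II-1 aff I-1×I-2: Gg|GG
G/II-2 aff ·: Gg|GG
G/III-1 aff II-2×II-1: Gg|GG
⇒ G over [I-1,I-2,II-1,II-2,III-1]: 32 consistent

II-2 ∈ {Aa GG, Aa Gg}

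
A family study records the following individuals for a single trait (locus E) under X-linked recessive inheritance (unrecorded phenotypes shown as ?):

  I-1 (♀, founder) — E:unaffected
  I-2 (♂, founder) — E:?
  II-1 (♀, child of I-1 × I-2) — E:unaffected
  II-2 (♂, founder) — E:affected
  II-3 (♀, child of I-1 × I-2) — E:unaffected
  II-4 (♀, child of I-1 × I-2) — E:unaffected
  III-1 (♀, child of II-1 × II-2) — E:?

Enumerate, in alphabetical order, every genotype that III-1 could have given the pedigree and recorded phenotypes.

E/I-1 un ·: X^EX^E|X^EX^e
E/I-2 ? ·: X^EY|X^eY
E/II-1 un I-1×I-2: X^EX^E|X^EX^e
E/II-2 aff ·: X^eY
E/II-3 un I-1×I-2: X^EX^E|X^EX^e
E/II-4 un I-1×I-2: X^EX^E|X^EX^e
E/III-1 ? II-1×II-2: X^EX^e|X^eX^e
⇒ E over [I-1,I-2,II-1,II-2,II-3,II-4,III-1]: 17 consistent

III-1 ∈ {X^EX^e, X^eX^e}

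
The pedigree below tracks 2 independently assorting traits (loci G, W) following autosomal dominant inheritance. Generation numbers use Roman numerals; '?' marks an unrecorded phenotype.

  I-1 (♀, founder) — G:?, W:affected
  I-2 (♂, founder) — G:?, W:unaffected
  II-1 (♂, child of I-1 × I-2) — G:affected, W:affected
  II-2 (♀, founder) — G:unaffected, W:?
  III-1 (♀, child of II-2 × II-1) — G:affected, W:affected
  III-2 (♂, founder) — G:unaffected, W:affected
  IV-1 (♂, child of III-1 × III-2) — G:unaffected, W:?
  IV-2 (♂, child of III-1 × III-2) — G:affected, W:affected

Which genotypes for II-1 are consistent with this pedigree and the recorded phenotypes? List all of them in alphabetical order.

G/I-1 ? ·: gg|Gg|GG
G/I-2 ? ·: gg|Gg|GG
G/II-1 aff I-1×I-2: Gg|GG
G/II-2 un ·: gg
G/III-1 aff II-2×II-1: Gg
G/III-2 un ·: gg
G/IV-1 un III-1×III-2: gg
G/IV-2 aff III-1×III-2: Gg
⇒ G over [I-1,I-2,II-1,II-2,III-1,III-2,IV-1,IV-2]: 11 consistent
W/I-1 aff ·: Ww|WW
W/I-2 un ·: ww
W/II-1 aff I-1×I-2: Ww
W/II-2 ? ·: ww|Ww|WW
W/III-1 aff II-2×II-1: Ww|WW
W/III-2 aff ·: Ww|WW
W/IV-1 ? III-1×III-2: ww|Ww|WW
W/IV-2 aff III-1×III-2: Ww|WW
⇒ W over [I-1,I-2,II-1,II-2,III-1,III-2,IV-1,IV-2]: 80 consistent

II-1 ∈ {GG Ww, Gg Ww}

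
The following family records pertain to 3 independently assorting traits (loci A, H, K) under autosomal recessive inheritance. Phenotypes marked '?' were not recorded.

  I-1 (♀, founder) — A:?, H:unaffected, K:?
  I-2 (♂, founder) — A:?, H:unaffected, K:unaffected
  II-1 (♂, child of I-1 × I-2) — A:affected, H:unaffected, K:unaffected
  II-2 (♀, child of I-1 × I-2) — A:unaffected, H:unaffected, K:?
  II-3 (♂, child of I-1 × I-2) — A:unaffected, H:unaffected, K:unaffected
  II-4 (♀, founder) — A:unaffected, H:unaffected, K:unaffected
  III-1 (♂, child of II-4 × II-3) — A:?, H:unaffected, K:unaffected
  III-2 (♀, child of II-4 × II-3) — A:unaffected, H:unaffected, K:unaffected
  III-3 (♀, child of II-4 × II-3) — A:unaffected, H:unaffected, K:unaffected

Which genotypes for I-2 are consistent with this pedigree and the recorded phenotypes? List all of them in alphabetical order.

A/I-1 ? ·: Aa|aa
A/I-2 ? ·: Aa|aa
A/II-1 aff I-1×I-2: aa
A/II-2 un I-1×I-2: AA|Aa
A/II-3 un I-1×I-2: AA|Aa
A/II-4 un ·: AA|Aa
A/III-1 ? II-4×II-3: AA|Aa|aa
A/III-2 un II-4×II-3: AA|Aa
A/III-3 un II-4×II-3: AA|Aa
⇒ A over [I-1,I-2,II-1,II-2,II-3,II-4,III-1,III-2,III-3]: 98 consistent
H/I-1 un ·: HH|Hh
H/I-2 un ·: HH|Hh
H/II-1 un I-1×I-2: HH|Hh
H/II-2 un I-1×I-2: HH|Hh
H/II-3 un I-1×I-2: HH|Hh
H/II-4 un ·: HH|Hh
H/III-1 un II-4×II-3: HH|Hh
H/III-2 un II-4×II-3: HH|Hh
H/III-3 un II-4×II-3: HH|Hh
⇒ H over [I-1,I-2,II-1,II-2,II-3,II-4,III-1,III-2,III-3]: 309 consistent
K/I-1 ? ·: KK|Kk|kk
K/I-2 un ·: KK|Kk
K/II-1 un I-1×I-2: KK|Kk
K/II-2 ? I-1×I-2: KK|Kk|kk
K/II-3 un I-1×I-2: KK|Kk
K/II-4 un ·: KK|Kk
K/III-1 un II-4×II-3: KK|Kk
K/III-2 un II-4×II-3: KK|Kk
K/III-3 un II-4×II-3: KK|Kk
⇒ K over [I-1,I-2,II-1,II-2,II-3,II-4,III-1,III-2,III-3]: 407 consistent

I-2 ∈ {Aa HH KK, Aa HH Kk, Aa Hh KK, Aa Hh Kk, aa HH KK, aa HH Kk, aa Hh KK, aa Hh Kk}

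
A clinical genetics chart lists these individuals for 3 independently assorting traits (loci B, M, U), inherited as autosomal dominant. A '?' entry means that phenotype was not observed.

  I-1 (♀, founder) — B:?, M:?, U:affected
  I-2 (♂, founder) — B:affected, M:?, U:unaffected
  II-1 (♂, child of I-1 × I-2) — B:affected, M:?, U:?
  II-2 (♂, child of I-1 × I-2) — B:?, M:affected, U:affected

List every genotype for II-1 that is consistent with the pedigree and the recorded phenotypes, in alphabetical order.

II-1 ∈ {BB MM Uu, BB MM uu, BB Mm Uu, BB Mm uu, BB mm Uu, BB mm uu, Bb MM Uu, Bb MM uu, Bb Mm Uu, Bb Mm uu, Bb mm Uu, Bb mm uu}

B/I-1 ? ·: bb|Bb|BB
B/I-2 aff ·: Bb|BB
B/II-1 aff I-1×I-2: Bb|BB
B/II-2 ? I-1×I-2: bb|Bb|BB
⇒ B over [I-1,I-2,II-1,II-2]: 18 consistent
M/I-1 ? ·: mm|Mm|MM
M/I-2 ? ·: mm|Mm|MM
M/II-1 ? I-1×I-2: mm|Mm|MM
M/II-2 aff I-1×I-2: Mm|MM
⇒ M over [I-1,I-2,II-1,II-2]: 21 consistent
U/I-1 aff ·: Uu|UU
U/I-2 un ·: uu
U/II-1 ? I-1×I-2: uu|Uu
U/II-2 aff I-1×I-2: Uu
⇒ U over [I-1,I-2,II-1,II-2]: 3 consistent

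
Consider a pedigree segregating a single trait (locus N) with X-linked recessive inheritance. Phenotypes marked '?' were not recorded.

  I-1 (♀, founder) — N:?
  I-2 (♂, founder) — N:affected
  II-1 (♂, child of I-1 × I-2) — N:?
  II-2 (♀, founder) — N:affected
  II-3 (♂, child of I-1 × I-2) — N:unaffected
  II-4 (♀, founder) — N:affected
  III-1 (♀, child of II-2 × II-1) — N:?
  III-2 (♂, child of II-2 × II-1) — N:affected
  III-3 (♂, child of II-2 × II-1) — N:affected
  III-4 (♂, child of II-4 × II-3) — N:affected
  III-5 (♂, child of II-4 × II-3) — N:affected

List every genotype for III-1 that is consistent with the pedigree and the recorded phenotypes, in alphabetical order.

III-1 ∈ {X^NX^n, X^nX^n}

N/I-1 ? ·: X^NX^N|X^NX^n
N/I-2 aff ·: X^nY
N/II-1 ? I-1×I-2: X^NY|X^nY
N/II-2 aff ·: X^nX^n
N/II-3 un I-1×I-2: X^NY
N/II-4 aff ·: X^nX^n
N/III-1 ? II-2×II-1: X^NX^n|X^nX^n
N/III-2 aff II-2×II-1: X^nY
N/III-3 aff II-2×II-1: X^nY
N/III-4 aff II-4×II-3: X^nY
N/III-5 aff II-4×II-3: X^nY
⇒ N over [I-1,I-2,II-1,II-2,II-3,II-4,III-1,III-2,III-3,III-4,III-5]: 3 consistent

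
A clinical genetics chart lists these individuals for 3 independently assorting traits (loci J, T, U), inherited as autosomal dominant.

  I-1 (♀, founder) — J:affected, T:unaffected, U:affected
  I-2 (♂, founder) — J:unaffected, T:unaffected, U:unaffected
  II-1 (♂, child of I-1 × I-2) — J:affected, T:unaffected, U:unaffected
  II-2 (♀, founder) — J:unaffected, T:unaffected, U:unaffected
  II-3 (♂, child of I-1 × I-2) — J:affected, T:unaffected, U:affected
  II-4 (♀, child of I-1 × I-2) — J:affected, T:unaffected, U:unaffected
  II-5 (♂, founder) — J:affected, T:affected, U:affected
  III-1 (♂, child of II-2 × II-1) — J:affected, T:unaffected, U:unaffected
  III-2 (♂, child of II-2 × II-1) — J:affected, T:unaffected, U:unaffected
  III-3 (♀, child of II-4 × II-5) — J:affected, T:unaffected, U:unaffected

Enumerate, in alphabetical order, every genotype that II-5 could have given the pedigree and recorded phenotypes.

J/I-1 aff ·: Jj|JJ
J/I-2 un ·: jj
J/II-1 aff I-1×I-2: Jj
J/II-2 un ·: jj
J/II-3 aff I-1×I-2: Jj
J/II-4 aff I-1×I-2: Jj
J/II-5 aff ·: Jj|JJ
J/III-1 aff II-2×II-1: Jj
J/III-2 aff II-2×II-1: Jj
J/III-3 aff II-4×II-5: Jj|JJ
⇒ J over [I-1,I-2,II-1,II-2,II-3,II-4,II-5,III-1,III-2,III-3]: 8 consistent
T/I-1 un ·: tt
T/I-2 un ·: tt
T/II-1 un I-1×I-2: tt
T/II-2 un ·: tt
T/II-3 un I-1×I-2: tt
T/II-4 un I-1×I-2: tt
T/II-5 aff ·: Tt
T/III-1 un II-2×II-1: tt
T/III-2 un II-2×II-1: tt
T/III-3 un II-4×II-5: tt
⇒ T over [I-1,I-2,II-1,II-2,II-3,II-4,II-5,III-1,III-2,III-3]: 1 consistent
U/I-1 aff ·: Uu
U/I-2 un ·: uu
U/II-1 un I-1×I-2: uu
U/II-2 un ·: uu
U/II-3 aff I-1×I-2: Uu
U/II-4 un I-1×I-2: uu
U/II-5 aff ·: Uu
U/III-1 un II-2×II-1: uu
U/III-2 un II-2×II-1: uu
U/III-3 un II-4×II-5: uu
⇒ U over [I-1,I-2,II-1,II-2,II-3,II-4,II-5,III-1,III-2,III-3]: 1 consistent

II-5 ∈ {JJ Tt Uu, Jj Tt Uu}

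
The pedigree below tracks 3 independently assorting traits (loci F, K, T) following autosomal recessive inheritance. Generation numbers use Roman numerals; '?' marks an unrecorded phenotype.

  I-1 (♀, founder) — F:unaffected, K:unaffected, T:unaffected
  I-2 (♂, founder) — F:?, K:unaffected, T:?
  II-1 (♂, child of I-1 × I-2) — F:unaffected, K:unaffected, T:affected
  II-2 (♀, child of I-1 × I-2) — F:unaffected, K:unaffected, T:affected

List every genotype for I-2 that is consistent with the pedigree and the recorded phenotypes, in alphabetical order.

F/I-1 un ·: FF|Ff
F/I-2 ? ·: FF|Ff|ff
F/II-1 un I-1×I-2: FF|Ff
F/II-2 un I-1×I-2: FF|Ff
⇒ F over [I-1,I-2,II-1,II-2]: 15 consistent
K/I-1 un ·: KK|Kk
K/I-2 un ·: KK|Kk
K/II-1 un I-1×I-2: KK|Kk
K/II-2 un I-1×I-2: KK|Kk
⇒ K over [I-1,I-2,II-1,II-2]: 13 consistent
T/I-1 un ·: Tt
T/I-2 ? ·: Tt|tt
T/II-1 aff I-1×I-2: tt
T/II-2 aff I-1×I-2: tt
⇒ T over [I-1,I-2,II-1,II-2]: 2 consistent

I-2 ∈ {FF KK Tt, FF KK tt, FF Kk Tt, FF Kk tt, Ff KK Tt, Ff KK tt, Ff Kk Tt, Ff Kk tt, ff KK Tt, ff KK tt, ff Kk Tt, ff Kk tt}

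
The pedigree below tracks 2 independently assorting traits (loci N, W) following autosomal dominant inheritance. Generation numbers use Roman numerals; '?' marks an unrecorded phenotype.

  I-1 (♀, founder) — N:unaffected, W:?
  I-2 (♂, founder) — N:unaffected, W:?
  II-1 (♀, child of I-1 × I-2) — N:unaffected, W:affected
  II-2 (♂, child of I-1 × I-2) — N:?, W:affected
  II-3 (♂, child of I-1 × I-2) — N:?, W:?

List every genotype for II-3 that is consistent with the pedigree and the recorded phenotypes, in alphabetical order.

II-3 ∈ {nn WW, nn Ww, nn ww}

N/I-1 un ·: nn
N/I-2 un ·: nn
N/II-1 un I-1×I-2: nn
N/II-2 ? I-1×I-2: nn
N/II-3 ? I-1×I-2: nn
⇒ N over [I-1,I-2,II-1,II-2,II-3]: 1 consistent
W/I-1 ? ·: ww|Ww|WW
W/I-2 ? ·: ww|Ww|WW
W/II-1 aff I-1×I-2: Ww|WW
W/II-2 aff I-1×I-2: Ww|WW
W/II-3 ? I-1×I-2: ww|Ww|WW
⇒ W over [I-1,I-2,II-1,II-2,II-3]: 35 consistent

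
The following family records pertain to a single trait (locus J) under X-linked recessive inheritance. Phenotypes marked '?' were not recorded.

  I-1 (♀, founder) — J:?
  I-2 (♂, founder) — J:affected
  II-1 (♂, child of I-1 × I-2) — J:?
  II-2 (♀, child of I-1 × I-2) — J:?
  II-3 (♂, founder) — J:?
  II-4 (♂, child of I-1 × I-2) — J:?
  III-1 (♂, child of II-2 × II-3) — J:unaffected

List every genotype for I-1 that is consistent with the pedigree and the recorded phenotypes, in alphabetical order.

J/I-1 ? ·: X^JX^J|X^JX^j
J/I-2 aff ·: X^jY
J/II-1 ? I-1×I-2: X^JY|X^jY
J/II-2 ? I-1×I-2: X^JX^j
J/II-3 ? ·: X^JY|X^jY
J/II-4 ? I-1×I-2: X^JY|X^jY
J/III-1 un II-2×II-3: X^JY
⇒ J over [I-1,I-2,II-1,II-2,II-3,II-4,III-1]: 10 consistent

I-1 ∈ {X^JX^J, X^JX^j}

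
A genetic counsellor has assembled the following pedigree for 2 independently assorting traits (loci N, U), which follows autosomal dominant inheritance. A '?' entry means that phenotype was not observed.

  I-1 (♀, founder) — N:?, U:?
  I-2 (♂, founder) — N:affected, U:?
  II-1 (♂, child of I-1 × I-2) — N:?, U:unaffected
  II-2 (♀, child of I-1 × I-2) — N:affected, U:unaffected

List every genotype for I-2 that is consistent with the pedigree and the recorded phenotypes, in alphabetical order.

I-2 ∈ {NN Uu, NN uu, Nn Uu, Nn uu}

N/I-1 ? ·: nn|Nn|NN
N/I-2 aff ·: Nn|NN
N/II-1 ? I-1×I-2: nn|Nn|NN
N/II-2 aff I-1×I-2: Nn|NN
⇒ N over [I-1,I-2,II-1,II-2]: 18 consistent
U/I-1 ? ·: uu|Uu
U/I-2 ? ·: uu|Uu
U/II-1 un I-1×I-2: uu
U/II-2 un I-1×I-2: uu
⇒ U over [I-1,I-2,II-1,II-2]: 4 consistent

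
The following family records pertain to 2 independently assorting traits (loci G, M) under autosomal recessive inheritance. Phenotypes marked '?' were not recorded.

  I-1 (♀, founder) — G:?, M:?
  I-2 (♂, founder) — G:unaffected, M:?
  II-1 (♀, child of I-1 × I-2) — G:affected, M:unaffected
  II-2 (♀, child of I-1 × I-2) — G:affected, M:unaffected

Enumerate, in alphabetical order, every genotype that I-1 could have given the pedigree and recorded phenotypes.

I-1 ∈ {Gg MM, Gg Mm, Gg mm, gg MM, gg Mm, gg mm}

G/I-1 ? ·: Gg|gg
G/I-2 un ·: Gg
G/II-1 aff I-1×I-2: gg
G/II-2 aff I-1×I-2: gg
⇒ G over [I-1,I-2,II-1,II-2]: 2 consistent
M/I-1 ? ·: MM|Mm|mm
M/I-2 ? ·: MM|Mm|mm
M/II-1 un I-1×I-2: MM|Mm
M/II-2 un I-1×I-2: MM|Mm
⇒ M over [I-1,I-2,II-1,II-2]: 17 consistent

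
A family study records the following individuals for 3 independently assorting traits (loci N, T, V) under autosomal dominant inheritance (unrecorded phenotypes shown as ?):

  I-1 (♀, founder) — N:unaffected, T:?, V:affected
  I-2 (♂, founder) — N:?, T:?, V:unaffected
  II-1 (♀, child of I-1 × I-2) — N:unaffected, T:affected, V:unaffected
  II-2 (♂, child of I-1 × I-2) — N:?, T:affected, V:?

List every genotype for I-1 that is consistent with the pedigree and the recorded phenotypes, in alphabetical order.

I-1 ∈ {nn TT Vv, nn Tt Vv, nn tt Vv}

N/I-1 un ·: nn
N/I-2 ? ·: nn|Nn
N/II-1 un I-1×I-2: nn
N/II-2 ? I-1×I-2: nn|Nn
⇒ N over [I-1,I-2,II-1,II-2]: 3 consistent
T/I-1 ? ·: tt|Tt|TT
T/I-2 ? ·: tt|Tt|TT
T/II-1 aff I-1×I-2: Tt|TT
T/II-2 aff I-1×I-2: Tt|TT
⇒ T over [I-1,I-2,II-1,II-2]: 17 consistent
V/I-1 aff ·: Vv
V/I-2 un ·: vv
V/II-1 un I-1×I-2: vv
V/II-2 ? I-1×I-2: vv|Vv
⇒ V over [I-1,I-2,II-1,II-2]: 2 consistent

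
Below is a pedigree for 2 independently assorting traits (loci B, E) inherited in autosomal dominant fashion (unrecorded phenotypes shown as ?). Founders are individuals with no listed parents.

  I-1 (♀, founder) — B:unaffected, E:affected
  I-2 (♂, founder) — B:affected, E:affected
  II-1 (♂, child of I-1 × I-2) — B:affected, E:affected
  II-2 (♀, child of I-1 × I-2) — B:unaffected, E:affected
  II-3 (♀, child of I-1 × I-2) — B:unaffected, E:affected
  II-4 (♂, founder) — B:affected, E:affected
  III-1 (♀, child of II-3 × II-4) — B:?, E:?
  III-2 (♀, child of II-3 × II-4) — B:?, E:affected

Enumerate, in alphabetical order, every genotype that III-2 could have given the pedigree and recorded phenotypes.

B/I-1 un ·: bb
B/I-2 aff ·: Bb
B/II-1 aff I-1×I-2: Bb
B/II-2 un I-1×I-2: bb
B/II-3 un I-1×I-2: bb
B/II-4 aff ·: Bb|BB
B/III-1 ? II-3×II-4: bb|Bb
B/III-2 ? II-3×II-4: bb|Bb
⇒ B over [I-1,I-2,II-1,II-2,II-3,II-4,III-1,III-2]: 5 consistent
E/I-1 aff ·: Ee|EE
E/I-2 aff ·: Ee|EE
E/II-1 aff I-1×I-2: Ee|EE
E/II-2 aff I-1×I-2: Ee|EE
E/II-3 aff I-1×I-2: Ee|EE
E/II-4 aff ·: Ee|EE
E/III-1 ? II-3×II-4: ee|Ee|EE
E/III-2 aff II-3×II-4: Ee|EE
⇒ E over [I-1,I-2,II-1,II-2,II-3,II-4,III-1,III-2]: 185 consistent

III-2 ∈ {Bb EE, Bb Ee, bb EE, bb Ee}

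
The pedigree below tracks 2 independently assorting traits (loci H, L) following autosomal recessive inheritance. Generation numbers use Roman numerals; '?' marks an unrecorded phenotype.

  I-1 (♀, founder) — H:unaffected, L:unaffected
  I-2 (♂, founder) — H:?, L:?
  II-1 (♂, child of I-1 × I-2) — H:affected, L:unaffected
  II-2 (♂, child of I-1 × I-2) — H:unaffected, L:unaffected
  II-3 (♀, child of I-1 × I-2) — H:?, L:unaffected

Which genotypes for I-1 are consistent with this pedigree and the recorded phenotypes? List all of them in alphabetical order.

H/I-1 un ·: Hh
H/I-2 ? ·: Hh|hh
H/II-1 aff I-1×I-2: hh
H/II-2 un I-1×I-2: HH|Hh
H/II-3 ? I-1×I-2: HH|Hh|hh
⇒ H over [I-1,I-2,II-1,II-2,II-3]: 8 consistent
L/I-1 un ·: LL|Ll
L/I-2 ? ·: LL|Ll|ll
L/II-1 un I-1×I-2: LL|Ll
L/II-2 un I-1×I-2: LL|Ll
L/II-3 un I-1×I-2: LL|Ll
⇒ L over [I-1,I-2,II-1,II-2,II-3]: 27 consistent

I-1 ∈ {Hh LL, Hh Ll}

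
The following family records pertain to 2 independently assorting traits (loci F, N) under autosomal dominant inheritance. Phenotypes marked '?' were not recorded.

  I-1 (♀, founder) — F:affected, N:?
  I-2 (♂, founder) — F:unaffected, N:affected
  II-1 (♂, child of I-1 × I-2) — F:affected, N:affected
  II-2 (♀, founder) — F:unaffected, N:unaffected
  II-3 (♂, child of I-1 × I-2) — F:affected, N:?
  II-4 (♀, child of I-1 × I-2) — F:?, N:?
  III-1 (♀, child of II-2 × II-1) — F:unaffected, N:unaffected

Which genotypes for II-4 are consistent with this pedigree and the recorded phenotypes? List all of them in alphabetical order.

II-4 ∈ {Ff NN, Ff Nn, Ff nn, ff NN, ff Nn, ff nn}

F/I-1 aff ·: Ff|FF
F/I-2 un ·: ff
F/II-1 aff I-1×I-2: Ff
F/II-2 un ·: ff
F/II-3 aff I-1×I-2: Ff
F/II-4 ? I-1×I-2: ff|Ff
F/III-1 un II-2×II-1: ff
⇒ F over [I-1,I-2,II-1,II-2,II-3,II-4,III-1]: 3 consistent
N/I-1 ? ·: nn|Nn|NN
N/I-2 aff ·: Nn|NN
N/II-1 aff I-1×I-2: Nn
N/II-2 un ·: nn
N/II-3 ? I-1×I-2: nn|Nn|NN
N/II-4 ? I-1×I-2: nn|Nn|NN
N/III-1 un II-2×II-1: nn
⇒ N over [I-1,I-2,II-1,II-2,II-3,II-4,III-1]: 22 consistent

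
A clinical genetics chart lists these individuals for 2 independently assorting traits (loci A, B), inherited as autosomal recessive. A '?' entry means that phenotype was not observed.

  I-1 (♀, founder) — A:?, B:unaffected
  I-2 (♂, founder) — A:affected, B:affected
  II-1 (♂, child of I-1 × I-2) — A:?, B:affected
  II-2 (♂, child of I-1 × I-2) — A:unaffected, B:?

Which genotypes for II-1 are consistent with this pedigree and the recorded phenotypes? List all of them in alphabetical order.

II-1 ∈ {Aa bb, aa bb}

A/I-1 ? ·: AA|Aa
A/I-2 aff ·: aa
A/II-1 ? I-1×I-2: Aa|aa
A/II-2 un I-1×I-2: Aa
⇒ A over [I-1,I-2,II-1,II-2]: 3 consistent
B/I-1 un ·: Bb
B/I-2 aff ·: bb
B/II-1 aff I-1×I-2: bb
B/II-2 ? I-1×I-2: Bb|bb
⇒ B over [I-1,I-2,II-1,II-2]: 2 consistent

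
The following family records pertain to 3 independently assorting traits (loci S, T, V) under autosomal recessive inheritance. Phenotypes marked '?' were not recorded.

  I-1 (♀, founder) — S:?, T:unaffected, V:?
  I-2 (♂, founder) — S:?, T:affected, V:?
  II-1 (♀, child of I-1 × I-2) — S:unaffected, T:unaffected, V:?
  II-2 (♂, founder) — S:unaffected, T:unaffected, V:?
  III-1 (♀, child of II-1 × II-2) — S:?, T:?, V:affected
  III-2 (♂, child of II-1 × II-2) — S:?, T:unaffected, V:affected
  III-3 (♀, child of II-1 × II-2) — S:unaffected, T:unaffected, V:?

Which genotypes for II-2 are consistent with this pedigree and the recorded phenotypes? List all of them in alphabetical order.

II-2 ∈ {SS TT Vv, SS TT vv, SS Tt Vv, SS Tt vv, Ss TT Vv, Ss TT vv, Ss Tt Vv, Ss Tt vv}

S/I-1 ? ·: SS|Ss|ss
S/I-2 ? ·: SS|Ss|ss
S/II-1 un I-1×I-2: SS|Ss
S/II-2 un ·: SS|Ss
S/III-1 ? II-1×II-2: SS|Ss|ss
S/III-2 ? II-1×II-2: SS|Ss|ss
S/III-3 un II-1×II-2: SS|Ss
⇒ S over [I-1,I-2,II-1,II-2,III-1,III-2,III-3]: 218 consistent
T/I-1 un ·: TT|Tt
T/I-2 aff ·: tt
T/II-1 un I-1×I-2: Tt
T/II-2 un ·: TT|Tt
T/III-1 ? II-1×II-2: TT|Tt|tt
T/III-2 un II-1×II-2: TT|Tt
T/III-3 un II-1×II-2: TT|Tt
⇒ T over [I-1,I-2,II-1,II-2,III-1,III-2,III-3]: 40 consistent
V/I-1 ? ·: VV|Vv|vv
V/I-2 ? ·: VV|Vv|vv
V/II-1 ? I-1×I-2: Vv|vv
V/II-2 ? ·: Vv|vv
V/III-1 aff II-1×II-2: vv
V/III-2 aff II-1×II-2: vv
V/III-3 ? II-1×II-2: VV|Vv|vv
⇒ V over [I-1,I-2,II-1,II-2,III-1,III-2,III-3]: 47 consistent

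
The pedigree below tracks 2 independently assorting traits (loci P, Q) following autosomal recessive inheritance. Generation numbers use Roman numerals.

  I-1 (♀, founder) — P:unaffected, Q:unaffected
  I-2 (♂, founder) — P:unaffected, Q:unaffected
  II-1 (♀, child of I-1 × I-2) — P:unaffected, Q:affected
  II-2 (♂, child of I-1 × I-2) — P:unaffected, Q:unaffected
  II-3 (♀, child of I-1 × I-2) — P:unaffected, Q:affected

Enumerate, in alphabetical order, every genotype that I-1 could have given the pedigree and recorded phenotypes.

P/I-1 un ·: PP|Pp
P/I-2 un ·: PP|Pp
P/II-1 un I-1×I-2: PP|Pp
P/II-2 un I-1×I-2: PP|Pp
P/II-3 un I-1×I-2: PP|Pp
⇒ P over [I-1,I-2,II-1,II-2,II-3]: 25 consistent
Q/I-1 un ·: Qq
Q/I-2 un ·: Qq
Q/II-1 aff I-1×I-2: qq
Q/II-2 un I-1×I-2: QQ|Qq
Q/II-3 aff I-1×I-2: qq
⇒ Q over [I-1,I-2,II-1,II-2,II-3]: 2 consistent

I-1 ∈ {PP Qq, Pp Qq}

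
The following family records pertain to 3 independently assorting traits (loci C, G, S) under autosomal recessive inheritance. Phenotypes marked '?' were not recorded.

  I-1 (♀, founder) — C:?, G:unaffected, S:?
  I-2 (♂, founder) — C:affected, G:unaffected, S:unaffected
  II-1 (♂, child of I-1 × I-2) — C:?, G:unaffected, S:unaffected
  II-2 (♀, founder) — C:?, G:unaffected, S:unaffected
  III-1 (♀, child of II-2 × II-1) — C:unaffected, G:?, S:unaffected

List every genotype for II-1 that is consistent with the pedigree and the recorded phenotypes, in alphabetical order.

II-1 ∈ {Cc GG SS, Cc GG Ss, Cc Gg SS, Cc Gg Ss, cc GG SS, cc GG Ss, cc Gg SS, cc Gg Ss}

C/I-1 ? ·: CC|Cc|cc
C/I-2 aff ·: cc
C/II-1 ? I-1×I-2: Cc|cc
C/II-2 ? ·: CC|Cc|cc
C/III-1 un II-2×II-1: CC|Cc
⇒ C over [I-1,I-2,II-1,II-2,III-1]: 14 consistent
G/I-1 un ·: GG|Gg
G/I-2 un ·: GG|Gg
G/II-1 un I-1×I-2: GG|Gg
G/II-2 un ·: GG|Gg
G/III-1 ? II-2×II-1: GG|Gg|gg
⇒ G over [I-1,I-2,II-1,II-2,III-1]: 27 consistent
S/I-1 ? ·: SS|Ss|ss
S/I-2 un ·: SS|Ss
S/II-1 un I-1×I-2: SS|Ss
S/II-2 un ·: SS|Ss
S/III-1 un II-2×II-1: SS|Ss
⇒ S over [I-1,I-2,II-1,II-2,III-1]: 32 consistent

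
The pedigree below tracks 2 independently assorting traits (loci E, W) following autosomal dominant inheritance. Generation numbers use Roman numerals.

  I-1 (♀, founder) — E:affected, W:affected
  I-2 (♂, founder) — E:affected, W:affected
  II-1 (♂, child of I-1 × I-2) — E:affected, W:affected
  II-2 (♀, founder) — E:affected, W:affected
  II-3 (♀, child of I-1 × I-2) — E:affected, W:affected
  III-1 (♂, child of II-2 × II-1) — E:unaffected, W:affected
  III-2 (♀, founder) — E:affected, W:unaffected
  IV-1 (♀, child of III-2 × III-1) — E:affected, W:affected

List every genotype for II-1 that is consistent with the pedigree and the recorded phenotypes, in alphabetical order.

II-1 ∈ {Ee WW, Ee Ww}

E/I-1 aff ·: Ee|EE
E/I-2 aff ·: Ee|EE
E/II-1 aff I-1×I-2: Ee
E/II-2 aff ·: Ee
E/II-3 aff I-1×I-2: Ee|EE
E/III-1 un II-2×II-1: ee
E/III-2 aff ·: Ee|EE
E/IV-1 aff III-2×III-1: Ee
⇒ E over [I-1,I-2,II-1,II-2,II-3,III-1,III-2,IV-1]: 12 consistent
W/I-1 aff ·: Ww|WW
W/I-2 aff ·: Ww|WW
W/II-1 aff I-1×I-2: Ww|WW
W/II-2 aff ·: Ww|WW
W/II-3 aff I-1×I-2: Ww|WW
W/III-1 aff II-2×II-1: Ww|WW
W/III-2 un ·: ww
W/IV-1 aff III-2×III-1: Ww
⇒ W over [I-1,I-2,II-1,II-2,II-3,III-1,III-2,IV-1]: 45 consistent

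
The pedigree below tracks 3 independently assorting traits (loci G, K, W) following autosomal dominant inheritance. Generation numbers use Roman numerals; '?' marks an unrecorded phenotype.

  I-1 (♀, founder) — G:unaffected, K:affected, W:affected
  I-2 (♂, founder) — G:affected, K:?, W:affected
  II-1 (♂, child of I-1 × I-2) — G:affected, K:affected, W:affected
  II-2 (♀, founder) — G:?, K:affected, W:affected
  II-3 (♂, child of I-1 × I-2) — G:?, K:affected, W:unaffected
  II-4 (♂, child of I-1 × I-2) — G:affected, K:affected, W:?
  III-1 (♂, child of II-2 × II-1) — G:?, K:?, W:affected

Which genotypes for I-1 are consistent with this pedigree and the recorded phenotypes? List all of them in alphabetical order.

G/I-1 un ·: gg
G/I-2 aff ·: Gg|GG
G/II-1 aff I-1×I-2: Gg
G/II-2 ? ·: gg|Gg|GG
G/II-3 ? I-1×I-2: gg|Gg
G/II-4 aff I-1×I-2: Gg
G/III-1 ? II-2×II-1: gg|Gg|GG
⇒ G over [I-1,I-2,II-1,II-2,II-3,II-4,III-1]: 21 consistent
K/I-1 aff ·: Kk|KK
K/I-2 ? ·: kk|Kk|KK
K/II-1 aff I-1×I-2: Kk|KK
K/II-2 aff ·: Kk|KK
K/II-3 aff I-1×I-2: Kk|KK
K/II-4 aff I-1×I-2: Kk|KK
K/III-1 ? II-2×II-1: kk|Kk|KK
⇒ K over [I-1,I-2,II-1,II-2,II-3,II-4,III-1]: 109 consistent
W/I-1 aff ·: Ww
W/I-2 aff ·: Ww
W/II-1 aff I-1×I-2: Ww|WW
W/II-2 aff ·: Ww|WW
W/II-3 un I-1×I-2: ww
W/II-4 ? I-1×I-2: ww|Ww|WW
W/III-1 aff II-2×II-1: Ww|WW
⇒ W over [I-1,I-2,II-1,II-2,II-3,II-4,III-1]: 21 consistent

I-1 ∈ {gg KK Ww, gg Kk Ww}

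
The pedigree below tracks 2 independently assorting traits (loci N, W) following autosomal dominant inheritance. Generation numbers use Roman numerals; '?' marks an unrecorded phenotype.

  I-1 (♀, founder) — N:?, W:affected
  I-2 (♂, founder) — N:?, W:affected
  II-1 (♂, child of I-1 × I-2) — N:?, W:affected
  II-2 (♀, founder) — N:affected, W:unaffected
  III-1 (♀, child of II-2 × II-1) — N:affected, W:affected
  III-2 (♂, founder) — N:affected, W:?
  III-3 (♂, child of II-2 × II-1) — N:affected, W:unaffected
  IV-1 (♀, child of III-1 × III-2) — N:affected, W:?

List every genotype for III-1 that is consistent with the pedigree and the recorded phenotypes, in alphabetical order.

III-1 ∈ {NN Ww, Nn Ww}

N/I-1 ? ·: nn|Nn|NN
N/I-2 ? ·: nn|Nn|NN
N/II-1 ? I-1×I-2: nn|Nn|NN
N/II-2 aff ·: Nn|NN
N/III-1 aff II-2×II-1: Nn|NN
N/III-2 aff ·: Nn|NN
N/III-3 aff II-2×II-1: Nn|NN
N/IV-1 aff III-1×III-2: Nn|NN
⇒ N over [I-1,I-2,II-1,II-2,III-1,III-2,III-3,IV-1]: 296 consistent
W/I-1 aff ·: Ww|WW
W/I-2 aff ·: Ww|WW
W/II-1 aff I-1×I-2: Ww
W/II-2 un ·: ww
W/III-1 aff II-2×II-1: Ww
W/III-2 ? ·: ww|Ww|WW
W/III-3 un II-2×II-1: ww
W/IV-1 ? III-1×III-2: ww|Ww|WW
⇒ W over [I-1,I-2,II-1,II-2,III-1,III-2,III-3,IV-1]: 21 consistent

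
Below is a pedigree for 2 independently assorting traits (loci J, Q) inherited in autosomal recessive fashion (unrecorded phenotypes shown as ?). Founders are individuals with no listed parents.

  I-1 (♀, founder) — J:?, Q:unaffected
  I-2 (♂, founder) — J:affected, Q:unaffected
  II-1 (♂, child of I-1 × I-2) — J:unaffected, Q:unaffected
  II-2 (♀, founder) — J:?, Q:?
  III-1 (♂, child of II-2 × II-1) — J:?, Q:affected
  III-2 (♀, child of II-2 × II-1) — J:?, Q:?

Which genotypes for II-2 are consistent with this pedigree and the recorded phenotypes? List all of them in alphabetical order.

II-2 ∈ {JJ Qq, JJ qq, Jj Qq, Jj qq, jj Qq, jj qq}

J/I-1 ? ·: JJ|Jj
J/I-2 aff ·: jj
J/II-1 un I-1×I-2: Jj
J/II-2 ? ·: JJ|Jj|jj
J/III-1 ? II-2×II-1: JJ|Jj|jj
J/III-2 ? II-2×II-1: JJ|Jj|jj
⇒ J over [I-1,I-2,II-1,II-2,III-1,III-2]: 34 consistent
Q/I-1 un ·: QQ|Qq
Q/I-2 un ·: QQ|Qq
Q/II-1 un I-1×I-2: Qq
Q/II-2 ? ·: Qq|qq
Q/III-1 aff II-2×II-1: qq
Q/III-2 ? II-2×II-1: QQ|Qq|qq
⇒ Q over [I-1,I-2,II-1,II-2,III-1,III-2]: 15 consistent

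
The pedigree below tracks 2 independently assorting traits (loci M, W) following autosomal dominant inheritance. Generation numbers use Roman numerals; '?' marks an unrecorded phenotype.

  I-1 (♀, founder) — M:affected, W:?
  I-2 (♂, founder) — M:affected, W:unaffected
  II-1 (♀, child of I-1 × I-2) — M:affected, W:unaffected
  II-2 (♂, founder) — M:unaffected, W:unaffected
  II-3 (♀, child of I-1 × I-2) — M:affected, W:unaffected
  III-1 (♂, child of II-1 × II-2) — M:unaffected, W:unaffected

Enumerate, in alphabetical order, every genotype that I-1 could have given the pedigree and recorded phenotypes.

M/I-1 aff ·: Mm|MM
M/I-2 aff ·: Mm|MM
M/II-1 aff I-1×I-2: Mm
M/II-2 un ·: mm
M/II-3 aff I-1×I-2: Mm|MM
M/III-1 un II-1×II-2: mm
⇒ M over [I-1,I-2,II-1,II-2,II-3,III-1]: 6 consistent
W/I-1 ? ·: ww|Ww
W/I-2 un ·: ww
W/II-1 un I-1×I-2: ww
W/II-2 un ·: ww
W/II-3 un I-1×I-2: ww
W/III-1 un II-1×II-2: ww
⇒ W over [I-1,I-2,II-1,II-2,II-3,III-1]: 2 consistent

I-1 ∈ {MM Ww, MM ww, Mm Ww, Mm ww}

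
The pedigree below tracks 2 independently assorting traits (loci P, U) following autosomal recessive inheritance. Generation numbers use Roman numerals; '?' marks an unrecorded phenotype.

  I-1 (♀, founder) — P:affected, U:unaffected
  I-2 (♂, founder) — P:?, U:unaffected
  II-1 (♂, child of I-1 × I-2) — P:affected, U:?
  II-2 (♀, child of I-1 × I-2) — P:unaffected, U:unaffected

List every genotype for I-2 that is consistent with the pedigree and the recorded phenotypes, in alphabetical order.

P/I-1 aff ·: pp
P/I-2 ? ·: Pp
P/II-1 aff I-1×I-2: pp
P/II-2 un I-1×I-2: Pp
⇒ P over [I-1,I-2,II-1,II-2]: 1 consistent
U/I-1 un ·: UU|Uu
U/I-2 un ·: UU|Uu
U/II-1 ? I-1×I-2: UU|Uu|uu
U/II-2 un I-1×I-2: UU|Uu
⇒ U over [I-1,I-2,II-1,II-2]: 15 consistent

I-2 ∈ {Pp UU, Pp Uu}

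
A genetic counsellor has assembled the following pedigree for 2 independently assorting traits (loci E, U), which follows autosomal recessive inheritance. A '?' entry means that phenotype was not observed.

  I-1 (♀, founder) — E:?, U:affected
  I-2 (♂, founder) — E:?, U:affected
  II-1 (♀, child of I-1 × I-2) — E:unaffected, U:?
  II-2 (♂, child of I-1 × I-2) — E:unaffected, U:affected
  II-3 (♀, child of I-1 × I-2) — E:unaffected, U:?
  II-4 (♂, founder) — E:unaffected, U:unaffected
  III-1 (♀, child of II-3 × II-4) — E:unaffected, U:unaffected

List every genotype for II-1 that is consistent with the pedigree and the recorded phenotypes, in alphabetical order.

II-1 ∈ {EE uu, Ee uu}

E/I-1 ? ·: EE|Ee|ee
E/I-2 ? ·: EE|Ee|ee
E/II-1 un I-1×I-2: EE|Ee
E/II-2 un I-1×I-2: EE|Ee
E/II-3 un I-1×I-2: EE|Ee
E/II-4 un ·: EE|Ee
E/III-1 un II-3×II-4: EE|Ee
⇒ E over [I-1,I-2,II-1,II-2,II-3,II-4,III-1]: 103 consistent
U/I-1 aff ·: uu
U/I-2 aff ·: uu
U/II-1 ? I-1×I-2: uu
U/II-2 aff I-1×I-2: uu
U/II-3 ? I-1×I-2: uu
U/II-4 un ·: UU|Uu
U/III-1 un II-3×II-4: Uu
⇒ U over [I-1,I-2,II-1,II-2,II-3,II-4,III-1]: 2 consistent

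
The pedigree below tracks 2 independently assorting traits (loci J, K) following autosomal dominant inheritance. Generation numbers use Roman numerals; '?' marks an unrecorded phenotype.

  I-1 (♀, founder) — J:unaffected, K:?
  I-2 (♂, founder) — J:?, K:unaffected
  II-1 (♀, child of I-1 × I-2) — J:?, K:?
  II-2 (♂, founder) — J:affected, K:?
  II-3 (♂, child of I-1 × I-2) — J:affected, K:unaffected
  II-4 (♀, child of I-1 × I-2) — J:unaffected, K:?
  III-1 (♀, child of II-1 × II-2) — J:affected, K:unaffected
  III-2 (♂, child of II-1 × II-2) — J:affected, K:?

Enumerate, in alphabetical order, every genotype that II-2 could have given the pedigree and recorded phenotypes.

J/I-1 un ·: jj
J/I-2 ? ·: Jj
J/II-1 ? I-1×I-2: jj|Jj
J/II-2 aff ·: Jj|JJ
J/II-3 aff I-1×I-2: Jj
J/II-4 un I-1×I-2: jj
J/III-1 aff II-1×II-2: Jj|JJ
J/III-2 aff II-1×II-2: Jj|JJ
⇒ J over [I-1,I-2,II-1,II-2,II-3,II-4,III-1,III-2]: 10 consistent
K/I-1 ? ·: kk|Kk
K/I-2 un ·: kk
K/II-1 ? I-1×I-2: kk|Kk
K/II-2 ? ·: kk|Kk
K/II-3 un I-1×I-2: kk
K/II-4 ? I-1×I-2: kk|Kk
K/III-1 un II-1×II-2: kk
K/III-2 ? II-1×II-2: kk|Kk|KK
⇒ K over [I-1,I-2,II-1,II-2,II-3,II-4,III-1,III-2]: 19 consistent

II-2 ∈ {JJ Kk, JJ kk, Jj Kk, Jj kk}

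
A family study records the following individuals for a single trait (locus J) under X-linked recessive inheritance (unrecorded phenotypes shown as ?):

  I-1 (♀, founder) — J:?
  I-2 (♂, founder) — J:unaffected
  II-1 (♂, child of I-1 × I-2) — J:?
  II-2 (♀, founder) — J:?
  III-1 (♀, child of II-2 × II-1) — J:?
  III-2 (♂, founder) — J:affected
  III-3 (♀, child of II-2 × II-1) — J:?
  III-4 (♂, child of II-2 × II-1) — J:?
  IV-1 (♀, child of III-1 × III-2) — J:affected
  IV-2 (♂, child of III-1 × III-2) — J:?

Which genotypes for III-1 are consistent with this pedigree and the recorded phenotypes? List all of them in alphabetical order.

III-1 ∈ {X^JX^j, X^jX^j}

J/I-1 ? ·: X^JX^J|X^JX^j|X^jX^j
J/I-2 un ·: X^JY
J/II-1 ? I-1×I-2: X^JY|X^jY
J/II-2 ? ·: X^JX^J|X^JX^j|X^jX^j
J/III-1 ? II-2×II-1: X^JX^j|X^jX^j
J/III-2 aff ·: X^jY
J/III-3 ? II-2×II-1: X^JX^J|X^JX^j|X^jX^j
J/III-4 ? II-2×II-1: X^JY|X^jY
J/IV-1 aff III-1×III-2: X^jX^j
J/IV-2 ? III-1×III-2: X^JY|X^jY
⇒ J over [I-1,I-2,II-1,II-2,III-1,III-2,III-3,III-4,IV-1,IV-2]: 50 consistent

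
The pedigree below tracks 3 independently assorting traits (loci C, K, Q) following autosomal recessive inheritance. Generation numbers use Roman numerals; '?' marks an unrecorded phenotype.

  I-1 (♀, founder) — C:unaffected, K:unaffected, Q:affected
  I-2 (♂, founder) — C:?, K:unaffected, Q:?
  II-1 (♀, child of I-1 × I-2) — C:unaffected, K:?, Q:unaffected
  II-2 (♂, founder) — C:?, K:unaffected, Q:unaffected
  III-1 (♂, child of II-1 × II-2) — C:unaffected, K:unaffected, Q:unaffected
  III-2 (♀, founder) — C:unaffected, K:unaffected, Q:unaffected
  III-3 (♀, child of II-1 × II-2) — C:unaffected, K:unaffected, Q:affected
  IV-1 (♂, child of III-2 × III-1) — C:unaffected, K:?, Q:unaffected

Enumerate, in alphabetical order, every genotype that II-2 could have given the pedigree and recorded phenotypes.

C/I-1 un ·: CC|Cc
C/I-2 ? ·: CC|Cc|cc
C/II-1 un I-1×I-2: CC|Cc
C/II-2 ? ·: CC|Cc|cc
C/III-1 un II-1×II-2: CC|Cc
C/III-2 un ·: CC|Cc
C/III-3 un II-1×II-2: CC|Cc
C/IV-1 un III-2×III-1: CC|Cc
⇒ C over [I-1,I-2,II-1,II-2,III-1,III-2,III-3,IV-1]: 244 consistent
K/I-1 un ·: KK|Kk
K/I-2 un ·: KK|Kk
K/II-1 ? I-1×I-2: KK|Kk|kk
K/II-2 un ·: KK|Kk
K/III-1 un II-1×II-2: KK|Kk
K/III-2 un ·: KK|Kk
K/III-3 un II-1×II-2: KK|Kk
K/IV-1 ? III-2×III-1: KK|Kk|kk
⇒ K over [I-1,I-2,II-1,II-2,III-1,III-2,III-3,IV-1]: 182 consistent
Q/I-1 aff ·: qq
Q/I-2 ? ·: QQ|Qq
Q/II-1 un I-1×I-2: Qq
Q/II-2 un ·: Qq
Q/III-1 un II-1×II-2: QQ|Qq
Q/III-2 un ·: QQ|Qq
Q/III-3 aff II-1×II-2: qq
Q/IV-1 un III-2×III-1: QQ|Qq
⇒ Q over [I-1,I-2,II-1,II-2,III-1,III-2,III-3,IV-1]: 14 consistent

II-2 ∈ {CC KK Qq, CC Kk Qq, Cc KK Qq, Cc Kk Qq, cc KK Qq, cc Kk Qq}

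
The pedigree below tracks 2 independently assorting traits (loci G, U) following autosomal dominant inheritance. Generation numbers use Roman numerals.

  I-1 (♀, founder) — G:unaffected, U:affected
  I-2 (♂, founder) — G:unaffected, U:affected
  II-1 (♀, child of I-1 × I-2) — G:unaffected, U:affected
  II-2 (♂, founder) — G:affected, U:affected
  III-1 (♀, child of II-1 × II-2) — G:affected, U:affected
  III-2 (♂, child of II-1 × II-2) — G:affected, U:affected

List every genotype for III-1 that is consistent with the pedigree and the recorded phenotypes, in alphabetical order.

G/I-1 un ·: gg
G/I-2 un ·: gg
G/II-1 un I-1×I-2: gg
G/II-2 aff ·: Gg|GG
G/III-1 aff II-1×II-2: Gg
G/III-2 aff II-1×II-2: Gg
⇒ G over [I-1,I-2,II-1,II-2,III-1,III-2]: 2 consistent
U/I-1 aff ·: Uu|UU
U/I-2 aff ·: Uu|UU
U/II-1 aff I-1×I-2: Uu|UU
U/II-2 aff ·: Uu|UU
U/III-1 aff II-1×II-2: Uu|UU
U/III-2 aff II-1×II-2: Uu|UU
⇒ U over [I-1,I-2,II-1,II-2,III-1,III-2]: 44 consistent

III-1 ∈ {Gg UU, Gg Uu}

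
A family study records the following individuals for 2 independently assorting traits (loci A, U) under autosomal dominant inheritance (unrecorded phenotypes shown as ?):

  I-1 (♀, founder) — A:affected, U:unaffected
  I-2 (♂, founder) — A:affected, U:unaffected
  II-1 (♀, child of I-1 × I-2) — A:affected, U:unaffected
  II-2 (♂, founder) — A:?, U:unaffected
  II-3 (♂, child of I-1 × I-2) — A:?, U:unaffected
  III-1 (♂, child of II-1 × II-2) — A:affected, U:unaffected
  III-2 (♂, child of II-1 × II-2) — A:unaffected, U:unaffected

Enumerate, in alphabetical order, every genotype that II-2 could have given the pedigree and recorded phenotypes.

A/I-1 aff ·: Aa|AA
A/I-2 aff ·: Aa|AA
A/II-1 aff I-1×I-2: Aa
A/II-2 ? ·: aa|Aa
A/II-3 ? I-1×I-2: aa|Aa|AA
A/III-1 aff II-1×II-2: Aa|AA
A/III-2 un II-1×II-2: aa
⇒ A over [I-1,I-2,II-1,II-2,II-3,III-1,III-2]: 21 consistent
U/I-1 un ·: uu
U/I-2 un ·: uu
U/II-1 un I-1×I-2: uu
U/II-2 un ·: uu
U/II-3 un I-1×I-2: uu
U/III-1 un II-1×II-2: uu
U/III-2 un II-1×II-2: uu
⇒ U over [I-1,I-2,II-1,II-2,II-3,III-1,III-2]: 1 consistent

II-2 ∈ {Aa uu, aa uu}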